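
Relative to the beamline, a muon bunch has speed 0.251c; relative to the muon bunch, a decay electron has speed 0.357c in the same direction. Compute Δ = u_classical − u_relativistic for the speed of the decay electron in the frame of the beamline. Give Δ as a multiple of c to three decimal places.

Galilean: u_cl = 0.357 + 0.251 = 0.6080.
Relativistic: u_rel = (0.357 + 0.251) / (1 + 0.357·0.251) = 0.6080/1.0896 = 0.5580.
Δ = 0.6080 − 0.5580 = 0.0500.

Δ = 0.050c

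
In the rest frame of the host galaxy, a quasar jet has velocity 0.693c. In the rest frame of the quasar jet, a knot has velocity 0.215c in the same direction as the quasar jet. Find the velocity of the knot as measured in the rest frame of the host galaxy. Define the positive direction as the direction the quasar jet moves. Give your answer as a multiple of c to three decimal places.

With v = 0.693 and u' = 0.215 (in units of c),
u = (u' + v)/(1 + u'v/c²):
u = (0.215 + 0.693) / (1 + 0.215·0.693) = 0.9080/1.1490 = 0.7903
(Galilean addition would give +0.908c.)

0.790c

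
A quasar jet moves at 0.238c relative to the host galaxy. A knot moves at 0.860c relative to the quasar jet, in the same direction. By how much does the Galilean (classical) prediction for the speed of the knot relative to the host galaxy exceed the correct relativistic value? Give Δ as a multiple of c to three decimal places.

Galilean: u_cl = 0.860 + 0.238 = 1.0980.
Relativistic: u_rel = (0.860 + 0.238) / (1 + 0.860·0.238) = 1.0980/1.2047 = 0.9114.
Δ = 1.0980 − 0.9114 = 0.1866.
(The classical prediction exceeds c; the relativistic result does not.)

Δ = 0.187c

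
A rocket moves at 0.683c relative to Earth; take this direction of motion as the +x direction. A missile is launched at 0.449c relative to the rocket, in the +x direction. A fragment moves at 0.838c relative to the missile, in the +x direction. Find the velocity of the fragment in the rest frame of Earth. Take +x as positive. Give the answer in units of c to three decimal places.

0.987c

Apply u = (u' + v)/(1 + u'v/c²) successively, working outward toward Earth.
Start: velocity of the rocket relative to Earth = 0.6830c.
Compose with the missile (u' = 0.449 in the rocket frame): u_1 = (0.449 + 0.683) / (1 + 0.449·0.683) = 1.1320/1.3067 = 0.8663.
Compose with the fragment (u' = 0.838 in the missile frame): u_2 = (0.838 + 0.866) / (1 + 0.838·0.866) = 1.7043/1.7260 = 0.9875.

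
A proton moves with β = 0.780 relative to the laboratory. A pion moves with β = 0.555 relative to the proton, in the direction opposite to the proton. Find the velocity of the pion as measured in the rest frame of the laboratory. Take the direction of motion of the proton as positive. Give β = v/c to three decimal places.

β = +0.397

With v = 0.780 and u' = -0.555 (in units of c),
u = (u' + v)/(1 + u'v/c²):
u = (-0.555 + 0.780) / (1 + (-0.555)·0.780) = 0.2250/0.5671 = 0.3968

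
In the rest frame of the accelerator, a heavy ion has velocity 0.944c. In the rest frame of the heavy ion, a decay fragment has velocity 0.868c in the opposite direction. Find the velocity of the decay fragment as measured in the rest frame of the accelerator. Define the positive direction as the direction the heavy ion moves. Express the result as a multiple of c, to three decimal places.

With v = 0.944 and u' = -0.868 (in units of c),
u = (u' + v)/(1 + u'v/c²):
u = (-0.868 + 0.944) / (1 + (-0.868)·0.944) = 0.0760/0.1806 = 0.4208

+0.421c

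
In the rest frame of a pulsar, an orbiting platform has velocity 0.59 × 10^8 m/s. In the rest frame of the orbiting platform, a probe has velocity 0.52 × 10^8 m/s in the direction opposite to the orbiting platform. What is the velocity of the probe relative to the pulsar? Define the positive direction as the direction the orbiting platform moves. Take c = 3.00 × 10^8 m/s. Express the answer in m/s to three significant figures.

+7.25 × 10^6 m/s

In units of c (dividing by 3.00 × 10^8 m/s): v = 0.197, u' = -0.173.
u = (u' + v)/(1 + u'v/c²):
u = (-0.173 + 0.197) / (1 + (-0.173)·0.197) = 0.0233/0.9659 = 0.0242
(Galilean addition would give +0.023c.)
Converting back: u = 0.0242 × 3.00 × 10^8 m/s.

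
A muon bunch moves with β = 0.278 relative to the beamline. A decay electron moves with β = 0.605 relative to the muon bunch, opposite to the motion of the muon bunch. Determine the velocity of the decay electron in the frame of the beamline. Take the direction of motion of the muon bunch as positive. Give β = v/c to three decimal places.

With v = 0.278 and u' = -0.605 (in units of c),
u = (u' + v)/(1 + u'v/c²):
u = (-0.605 + 0.278) / (1 + (-0.605)·0.278) = -0.3270/0.8318 = -0.3931

β = -0.393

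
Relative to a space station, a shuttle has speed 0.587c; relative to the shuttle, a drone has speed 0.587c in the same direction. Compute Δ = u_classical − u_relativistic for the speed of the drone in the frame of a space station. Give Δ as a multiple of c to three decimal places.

Galilean: u_cl = 0.587 + 0.587 = 1.1740.
Relativistic: u_rel = (0.587 + 0.587) / (1 + 0.587·0.587) = 1.1740/1.3446 = 0.8731.
Δ = 1.1740 − 0.8731 = 0.3009.
(The classical prediction exceeds c; the relativistic result does not.)

Δ = 0.301c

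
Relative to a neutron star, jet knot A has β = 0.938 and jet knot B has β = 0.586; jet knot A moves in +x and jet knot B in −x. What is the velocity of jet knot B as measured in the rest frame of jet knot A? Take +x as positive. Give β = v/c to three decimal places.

β = -0.983

β_A = 0.938, β_B = -0.586.
Transform to A's frame with the inverse velocity-addition law: u' = (u − v)/(1 − uv/c²), taking u = β_B and v = β_A.
u' = (-0.586 − 0.938) / (1 − (0.938)(-0.586)) = -1.5240/1.5497 = -0.9834.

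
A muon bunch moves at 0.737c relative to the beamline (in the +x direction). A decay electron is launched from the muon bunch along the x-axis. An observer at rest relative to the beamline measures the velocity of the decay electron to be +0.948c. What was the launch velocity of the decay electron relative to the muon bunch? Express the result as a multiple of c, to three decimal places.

Invert the composition law: u' = (u − v)/(1 − uv/c²).
u' = (0.948 − 0.737) / (1 − (0.948)(0.737)) = 0.2110/0.3013 = 0.7002.

+0.700c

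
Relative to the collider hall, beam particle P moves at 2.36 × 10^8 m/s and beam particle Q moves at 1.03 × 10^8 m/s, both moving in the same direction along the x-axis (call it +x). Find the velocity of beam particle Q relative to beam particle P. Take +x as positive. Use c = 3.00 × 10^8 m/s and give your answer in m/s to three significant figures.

-1.82 × 10^8 m/s

β_A = 0.787, β_B = 0.343 (dividing each by c = 3.00 × 10^8 m/s).
Transform to A's frame with the inverse velocity-addition law: u' = (u − v)/(1 − uv/c²), taking u = β_B and v = β_A.
u' = (0.343 − 0.787) / (1 − (0.787)(0.343)) = -0.4433/0.7299 = -0.6074.
u' = -0.6074 × 3.00 × 10^8 m/s.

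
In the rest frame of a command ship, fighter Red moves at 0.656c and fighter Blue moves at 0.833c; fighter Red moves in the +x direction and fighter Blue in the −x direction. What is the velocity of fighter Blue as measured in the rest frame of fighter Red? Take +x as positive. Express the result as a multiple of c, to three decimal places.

-0.963c

β_A = 0.656, β_B = -0.833.
Transform to A's frame with the inverse velocity-addition law: u' = (u − v)/(1 − uv/c²), taking u = β_B and v = β_A.
u' = (-0.833 − 0.656) / (1 − (0.656)(-0.833)) = -1.4890/1.5464 = -0.9629.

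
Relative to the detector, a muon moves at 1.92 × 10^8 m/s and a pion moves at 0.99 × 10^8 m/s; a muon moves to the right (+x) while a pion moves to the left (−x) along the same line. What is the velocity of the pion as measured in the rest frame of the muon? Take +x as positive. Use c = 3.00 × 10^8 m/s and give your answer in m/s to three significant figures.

-2.40 × 10^8 m/s

β_A = 0.640, β_B = -0.330 (dividing each by c = 3.00 × 10^8 m/s).
Transform to A's frame with the inverse velocity-addition law: u' = (u − v)/(1 − uv/c²), taking u = β_B and v = β_A.
u' = (-0.330 − 0.640) / (1 − (0.640)(-0.330)) = -0.9700/1.2112 = -0.8009.
u' = -0.8009 × 3.00 × 10^8 m/s.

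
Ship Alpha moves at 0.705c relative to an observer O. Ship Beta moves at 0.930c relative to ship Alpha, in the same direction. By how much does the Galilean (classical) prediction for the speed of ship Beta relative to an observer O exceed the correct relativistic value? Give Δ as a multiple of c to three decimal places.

Δ = 0.647c

Galilean: u_cl = 0.930 + 0.705 = 1.6350.
Relativistic: u_rel = (0.930 + 0.705) / (1 + 0.930·0.705) = 1.6350/1.6557 = 0.9875.
Δ = 1.6350 − 0.9875 = 0.6475.
(The classical prediction exceeds c; the relativistic result does not.)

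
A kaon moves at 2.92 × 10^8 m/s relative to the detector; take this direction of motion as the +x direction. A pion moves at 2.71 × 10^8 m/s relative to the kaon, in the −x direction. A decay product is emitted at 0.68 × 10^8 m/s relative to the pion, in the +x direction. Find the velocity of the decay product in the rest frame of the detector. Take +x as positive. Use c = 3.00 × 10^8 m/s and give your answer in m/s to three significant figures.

Apply u = (u' + v)/(1 + u'v/c²) successively, working outward toward the detector.
(Dividing each given speed by c = 3.00 × 10^8 m/s to work in units of c.)
Start: velocity of the kaon relative to the detector = 0.9733c.
Compose with the pion (u' = -0.903 in the kaon frame): u_1 = (-0.903 + 0.973) / (1 + (-0.903)·0.973) = 0.0700/0.1208 = 0.5797.
Compose with the decay product (u' = 0.227 in the pion frame): u_2 = (0.227 + 0.580) / (1 + 0.227·0.580) = 0.8064/1.1314 = 0.7127.
So u = 0.7127 × 3.00 × 10^8 m/s.

+2.14 × 10^8 m/s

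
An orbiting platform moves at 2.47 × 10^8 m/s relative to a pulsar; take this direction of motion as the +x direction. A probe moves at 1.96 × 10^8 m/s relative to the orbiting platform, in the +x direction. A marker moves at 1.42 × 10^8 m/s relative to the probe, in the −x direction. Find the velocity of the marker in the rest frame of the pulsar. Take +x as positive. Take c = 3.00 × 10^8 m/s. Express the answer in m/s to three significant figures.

+2.68 × 10^8 m/s

Apply u = (u' + v)/(1 + u'v/c²) successively, working outward toward the pulsar.
(Dividing each given speed by c = 3.00 × 10^8 m/s to work in units of c.)
Start: velocity of the orbiting platform relative to the pulsar = 0.8233c.
Compose with the probe (u' = 0.653 in the orbiting platform frame): u_1 = (0.653 + 0.823) / (1 + 0.653·0.823) = 1.4767/1.5379 = 0.9602.
Compose with the marker (u' = -0.473 in the probe frame): u_2 = (-0.473 + 0.960) / (1 + (-0.473)·0.960) = 0.4868/0.5455 = 0.8924.
So u = 0.8924 × 3.00 × 10^8 m/s.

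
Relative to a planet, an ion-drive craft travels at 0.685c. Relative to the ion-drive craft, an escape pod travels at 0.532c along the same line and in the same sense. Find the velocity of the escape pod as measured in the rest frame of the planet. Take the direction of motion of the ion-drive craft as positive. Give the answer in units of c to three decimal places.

0.892c

With v = 0.685 and u' = 0.532 (in units of c),
u = (u' + v)/(1 + u'v/c²):
u = (0.532 + 0.685) / (1 + 0.532·0.685) = 1.2170/1.3644 = 0.8920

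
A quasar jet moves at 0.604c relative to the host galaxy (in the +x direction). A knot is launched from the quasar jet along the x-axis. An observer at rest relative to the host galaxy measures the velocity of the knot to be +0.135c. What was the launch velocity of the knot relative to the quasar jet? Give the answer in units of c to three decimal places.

Invert the composition law: u' = (u − v)/(1 − uv/c²).
u' = (0.135 − 0.604) / (1 − (0.135)(0.604)) = -0.4690/0.9185 = -0.5106.

-0.511c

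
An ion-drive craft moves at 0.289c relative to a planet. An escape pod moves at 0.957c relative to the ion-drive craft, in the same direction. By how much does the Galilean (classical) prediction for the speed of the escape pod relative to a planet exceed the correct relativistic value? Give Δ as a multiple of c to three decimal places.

Δ = 0.270c

Galilean: u_cl = 0.957 + 0.289 = 1.2460.
Relativistic: u_rel = (0.957 + 0.289) / (1 + 0.957·0.289) = 1.2460/1.2766 = 0.9761.
Δ = 1.2460 − 0.9761 = 0.2699.
(The classical prediction exceeds c; the relativistic result does not.)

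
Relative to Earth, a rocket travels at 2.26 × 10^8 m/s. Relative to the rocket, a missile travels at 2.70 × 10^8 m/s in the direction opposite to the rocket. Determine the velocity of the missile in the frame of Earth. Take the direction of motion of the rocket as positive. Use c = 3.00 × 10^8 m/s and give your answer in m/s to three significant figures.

-1.37 × 10^8 m/s

In units of c (dividing by 3.00 × 10^8 m/s): v = 0.753, u' = -0.900.
u = (u' + v)/(1 + u'v/c²):
u = (-0.900 + 0.753) / (1 + (-0.900)·0.753) = -0.1467/0.3220 = -0.4555
Converting back: u = -0.4555 × 3.00 × 10^8 m/s.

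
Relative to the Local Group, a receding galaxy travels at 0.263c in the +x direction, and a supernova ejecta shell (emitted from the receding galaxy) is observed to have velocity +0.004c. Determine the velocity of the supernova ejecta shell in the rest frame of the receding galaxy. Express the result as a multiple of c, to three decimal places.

-0.259c

Invert the composition law: u' = (u − v)/(1 − uv/c²).
u' = (0.004 − 0.263) / (1 − (0.004)(0.263)) = -0.2590/0.9989 = -0.2593.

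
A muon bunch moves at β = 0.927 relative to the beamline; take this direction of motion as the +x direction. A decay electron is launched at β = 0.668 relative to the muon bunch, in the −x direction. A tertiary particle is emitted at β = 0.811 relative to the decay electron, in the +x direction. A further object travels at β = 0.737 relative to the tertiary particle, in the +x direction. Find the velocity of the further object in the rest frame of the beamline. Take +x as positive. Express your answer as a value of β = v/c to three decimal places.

Apply u = (u' + v)/(1 + u'v/c²) successively, working outward toward the beamline.
Start: velocity of the muon bunch relative to the beamline = 0.9270c.
Compose with the decay electron (u' = -0.668 in the muon bunch frame): u_1 = (-0.668 + 0.927) / (1 + (-0.668)·0.927) = 0.2590/0.3808 = 0.6802.
Compose with the tertiary particle (u' = 0.811 in the decay electron frame): u_2 = (0.811 + 0.680) / (1 + 0.811·0.680) = 1.4912/1.5517 = 0.9610.
Compose with the further object (u' = 0.737 in the tertiary particle frame): u_3 = (0.737 + 0.961) / (1 + 0.737·0.961) = 1.6980/1.7083 = 0.9940.

β = +0.994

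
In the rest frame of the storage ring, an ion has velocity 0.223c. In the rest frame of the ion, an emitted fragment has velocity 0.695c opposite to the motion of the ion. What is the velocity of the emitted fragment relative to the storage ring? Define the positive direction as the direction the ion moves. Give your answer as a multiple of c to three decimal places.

With v = 0.223 and u' = -0.695 (in units of c),
u = (u' + v)/(1 + u'v/c²):
u = (-0.695 + 0.223) / (1 + (-0.695)·0.223) = -0.4720/0.8450 = -0.5586
(Galilean addition would give -0.472c.)

-0.559c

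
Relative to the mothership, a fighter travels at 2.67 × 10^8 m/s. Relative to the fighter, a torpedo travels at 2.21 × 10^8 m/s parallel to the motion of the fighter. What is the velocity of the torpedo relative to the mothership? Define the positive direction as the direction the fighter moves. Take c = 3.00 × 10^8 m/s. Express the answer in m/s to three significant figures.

2.95 × 10^8 m/s

In units of c (dividing by 3.00 × 10^8 m/s): v = 0.890, u' = 0.737.
u = (u' + v)/(1 + u'v/c²):
u = (0.737 + 0.890) / (1 + 0.737·0.890) = 1.6267/1.6556 = 0.9825
Converting back: u = 0.9825 × 3.00 × 10^8 m/s.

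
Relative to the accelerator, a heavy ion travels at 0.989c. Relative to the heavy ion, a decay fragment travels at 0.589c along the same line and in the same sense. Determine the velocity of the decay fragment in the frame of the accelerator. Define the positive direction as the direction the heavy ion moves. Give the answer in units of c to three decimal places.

0.997c

With v = 0.989 and u' = 0.589 (in units of c),
u = (u' + v)/(1 + u'v/c²):
u = (0.589 + 0.989) / (1 + 0.589·0.989) = 1.5780/1.5825 = 0.9971
(Galilean addition would give +1.578c, exceeding c.)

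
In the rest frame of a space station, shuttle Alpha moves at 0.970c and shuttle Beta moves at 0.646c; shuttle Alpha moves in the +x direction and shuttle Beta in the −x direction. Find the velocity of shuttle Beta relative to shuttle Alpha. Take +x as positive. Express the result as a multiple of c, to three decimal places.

-0.993c

β_A = 0.970, β_B = -0.646.
Transform to A's frame with the inverse velocity-addition law: u' = (u − v)/(1 − uv/c²), taking u = β_B and v = β_A.
u' = (-0.646 − 0.970) / (1 − (0.970)(-0.646)) = -1.6160/1.6266 = -0.9935.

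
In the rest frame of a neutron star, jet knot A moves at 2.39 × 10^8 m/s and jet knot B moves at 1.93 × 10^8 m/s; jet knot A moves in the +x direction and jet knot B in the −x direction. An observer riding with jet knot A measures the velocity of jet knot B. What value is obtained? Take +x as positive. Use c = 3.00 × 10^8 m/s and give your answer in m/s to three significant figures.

-2.86 × 10^8 m/s

β_A = 0.797, β_B = -0.643 (dividing each by c = 3.00 × 10^8 m/s).
Transform to A's frame with the inverse velocity-addition law: u' = (u − v)/(1 − uv/c²), taking u = β_B and v = β_A.
u' = (-0.643 − 0.797) / (1 − (0.797)(-0.643)) = -1.4400/1.5125 = -0.9521.
u' = -0.9521 × 3.00 × 10^8 m/s.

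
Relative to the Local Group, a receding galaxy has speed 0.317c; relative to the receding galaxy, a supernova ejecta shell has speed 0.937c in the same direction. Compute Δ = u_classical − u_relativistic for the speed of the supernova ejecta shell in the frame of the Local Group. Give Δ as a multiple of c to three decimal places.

Galilean: u_cl = 0.937 + 0.317 = 1.2540.
Relativistic: u_rel = (0.937 + 0.317) / (1 + 0.937·0.317) = 1.2540/1.2970 = 0.9668.
Δ = 1.2540 − 0.9668 = 0.2872.
(The classical prediction exceeds c; the relativistic result does not.)

Δ = 0.287c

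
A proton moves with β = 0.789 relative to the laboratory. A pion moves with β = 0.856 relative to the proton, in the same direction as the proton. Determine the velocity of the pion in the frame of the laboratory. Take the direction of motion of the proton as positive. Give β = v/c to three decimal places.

With v = 0.789 and u' = 0.856 (in units of c),
u = (u' + v)/(1 + u'v/c²):
u = (0.856 + 0.789) / (1 + 0.856·0.789) = 1.6450/1.6754 = 0.9819
(Galilean addition would give +1.645c, exceeding c.)

β = 0.982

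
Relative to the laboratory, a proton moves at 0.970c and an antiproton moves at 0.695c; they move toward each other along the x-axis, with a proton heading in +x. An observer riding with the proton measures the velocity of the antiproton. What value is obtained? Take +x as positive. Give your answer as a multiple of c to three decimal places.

β_A = 0.970, β_B = -0.695.
Transform to A's frame with the inverse velocity-addition law: u' = (u − v)/(1 − uv/c²), taking u = β_B and v = β_A.
u' = (-0.695 − 0.970) / (1 − (0.970)(-0.695)) = -1.6650/1.6742 = -0.9945.

-0.995c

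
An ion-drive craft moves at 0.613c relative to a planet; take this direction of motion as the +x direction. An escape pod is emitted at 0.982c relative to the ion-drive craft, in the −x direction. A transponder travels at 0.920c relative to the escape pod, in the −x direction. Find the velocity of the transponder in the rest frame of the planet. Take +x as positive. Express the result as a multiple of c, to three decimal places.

Apply u = (u' + v)/(1 + u'v/c²) successively, working outward toward the planet.
Start: velocity of the ion-drive craft relative to the planet = 0.6130c.
Compose with the escape pod (u' = -0.982 in the ion-drive craft frame): u_1 = (-0.982 + 0.613) / (1 + (-0.982)·0.613) = -0.3690/0.3980 = -0.9271.
Compose with the transponder (u' = -0.920 in the escape pod frame): u_2 = (-0.920 + (-0.927)) / (1 + (-0.920)·(-0.927)) = -1.8471/1.8529 = -0.9969.

-0.997c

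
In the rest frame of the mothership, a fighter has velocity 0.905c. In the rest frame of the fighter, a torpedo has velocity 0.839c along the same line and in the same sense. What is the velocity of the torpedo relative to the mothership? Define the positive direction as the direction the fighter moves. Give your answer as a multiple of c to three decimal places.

With v = 0.905 and u' = 0.839 (in units of c),
u = (u' + v)/(1 + u'v/c²):
u = (0.839 + 0.905) / (1 + 0.839·0.905) = 1.7440/1.7593 = 0.9913
(Galilean addition would give +1.744c, exceeding c.)

0.991c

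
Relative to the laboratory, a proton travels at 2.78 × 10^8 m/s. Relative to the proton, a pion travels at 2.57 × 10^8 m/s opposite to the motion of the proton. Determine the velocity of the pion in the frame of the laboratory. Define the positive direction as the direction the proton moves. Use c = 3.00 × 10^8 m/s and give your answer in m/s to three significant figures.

+1.02 × 10^8 m/s

In units of c (dividing by 3.00 × 10^8 m/s): v = 0.927, u' = -0.857.
u = (u' + v)/(1 + u'v/c²):
u = (-0.857 + 0.927) / (1 + (-0.857)·0.927) = 0.0700/0.2062 = 0.3395
(Galilean addition would give +0.070c.)
Converting back: u = 0.3395 × 3.00 × 10^8 m/s.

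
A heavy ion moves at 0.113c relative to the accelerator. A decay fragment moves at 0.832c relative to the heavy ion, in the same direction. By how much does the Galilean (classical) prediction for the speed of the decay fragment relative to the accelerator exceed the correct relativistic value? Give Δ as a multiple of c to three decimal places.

Δ = 0.081c

Galilean: u_cl = 0.832 + 0.113 = 0.9450.
Relativistic: u_rel = (0.832 + 0.113) / (1 + 0.832·0.113) = 0.9450/1.0940 = 0.8638.
Δ = 0.9450 − 0.8638 = 0.0812.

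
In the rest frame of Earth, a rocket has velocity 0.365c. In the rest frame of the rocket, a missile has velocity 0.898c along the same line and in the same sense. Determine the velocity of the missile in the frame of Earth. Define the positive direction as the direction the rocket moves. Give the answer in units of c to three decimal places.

0.951c

With v = 0.365 and u' = 0.898 (in units of c),
u = (u' + v)/(1 + u'v/c²):
u = (0.898 + 0.365) / (1 + 0.898·0.365) = 1.2630/1.3278 = 0.9512
(Galilean addition would give +1.263c, exceeding c.)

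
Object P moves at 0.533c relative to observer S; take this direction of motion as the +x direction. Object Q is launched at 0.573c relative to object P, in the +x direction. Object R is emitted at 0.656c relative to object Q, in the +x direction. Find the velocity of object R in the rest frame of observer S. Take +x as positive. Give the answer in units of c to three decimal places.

Apply u = (u' + v)/(1 + u'v/c²) successively, working outward toward observer S.
Start: velocity of object P relative to observer S = 0.5330c.
Compose with object Q (u' = 0.573 in object P frame): u_1 = (0.573 + 0.533) / (1 + 0.573·0.533) = 1.1060/1.3054 = 0.8472.
Compose with object R (u' = 0.656 in object Q frame): u_2 = (0.656 + 0.847) / (1 + 0.656·0.847) = 1.5032/1.5558 = 0.9662.

0.966c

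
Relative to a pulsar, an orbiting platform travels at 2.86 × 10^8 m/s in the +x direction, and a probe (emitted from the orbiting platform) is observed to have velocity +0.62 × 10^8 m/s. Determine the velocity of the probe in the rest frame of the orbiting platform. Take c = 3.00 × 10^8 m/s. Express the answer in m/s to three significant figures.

-2.79 × 10^8 m/s

v = 0.953c, u = 0.207c.
Invert the composition law: u' = (u − v)/(1 − uv/c²).
u' = (0.207 − 0.953) / (1 − (0.207)(0.953)) = -0.7467/0.8030 = -0.9299.
u' = -0.9299 × 3.00 × 10^8 m/s.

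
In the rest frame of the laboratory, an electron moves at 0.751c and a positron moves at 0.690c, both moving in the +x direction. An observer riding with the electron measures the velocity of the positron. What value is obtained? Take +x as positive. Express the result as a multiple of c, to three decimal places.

β_A = 0.751, β_B = 0.690.
Transform to A's frame with the inverse velocity-addition law: u' = (u − v)/(1 − uv/c²), taking u = β_B and v = β_A.
u' = (0.690 − 0.751) / (1 − (0.751)(0.690)) = -0.0610/0.4818 = -0.1266.

-0.127c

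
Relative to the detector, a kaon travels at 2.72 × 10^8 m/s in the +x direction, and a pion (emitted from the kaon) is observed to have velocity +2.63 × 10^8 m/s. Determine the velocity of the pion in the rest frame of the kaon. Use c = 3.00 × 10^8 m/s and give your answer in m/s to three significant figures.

-4.39 × 10^7 m/s

v = 0.907c, u = 0.877c.
Invert the composition law: u' = (u − v)/(1 − uv/c²).
u' = (0.877 − 0.907) / (1 − (0.877)(0.907)) = -0.0300/0.2052 = -0.1462.
u' = -0.1462 × 3.00 × 10^8 m/s.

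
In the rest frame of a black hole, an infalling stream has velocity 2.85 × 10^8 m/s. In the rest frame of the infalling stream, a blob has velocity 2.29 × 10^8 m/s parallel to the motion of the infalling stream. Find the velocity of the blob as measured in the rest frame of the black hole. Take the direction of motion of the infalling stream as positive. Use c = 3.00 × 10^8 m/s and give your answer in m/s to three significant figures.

In units of c (dividing by 3.00 × 10^8 m/s): v = 0.950, u' = 0.763.
u = (u' + v)/(1 + u'v/c²):
u = (0.763 + 0.950) / (1 + 0.763·0.950) = 1.7133/1.7252 = 0.9931
Converting back: u = 0.9931 × 3.00 × 10^8 m/s.

2.98 × 10^8 m/s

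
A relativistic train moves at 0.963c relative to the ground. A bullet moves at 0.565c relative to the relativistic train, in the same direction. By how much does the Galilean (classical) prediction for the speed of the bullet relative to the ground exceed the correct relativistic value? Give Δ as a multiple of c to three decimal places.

Δ = 0.538c

Galilean: u_cl = 0.565 + 0.963 = 1.5280.
Relativistic: u_rel = (0.565 + 0.963) / (1 + 0.565·0.963) = 1.5280/1.5441 = 0.9896.
Δ = 1.5280 − 0.9896 = 0.5384.
(The classical prediction exceeds c; the relativistic result does not.)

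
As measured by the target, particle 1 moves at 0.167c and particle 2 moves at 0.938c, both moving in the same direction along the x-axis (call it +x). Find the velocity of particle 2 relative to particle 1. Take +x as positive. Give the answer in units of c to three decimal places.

β_A = 0.167, β_B = 0.938.
Transform to A's frame with the inverse velocity-addition law: u' = (u − v)/(1 − uv/c²), taking u = β_B and v = β_A.
u' = (0.938 − 0.167) / (1 − (0.167)(0.938)) = 0.7710/0.8434 = 0.9142.

+0.914c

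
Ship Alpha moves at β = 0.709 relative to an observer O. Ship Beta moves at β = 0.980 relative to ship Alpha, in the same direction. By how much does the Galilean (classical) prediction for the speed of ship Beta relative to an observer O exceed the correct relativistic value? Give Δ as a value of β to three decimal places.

Δ = 0.692

Galilean: u_cl = 0.980 + 0.709 = 1.6890.
Relativistic: u_rel = (0.980 + 0.709) / (1 + 0.980·0.709) = 1.6890/1.6948 = 0.9966.
Δ = 1.6890 − 0.9966 = 0.6924.
(The classical prediction exceeds c; the relativistic result does not.)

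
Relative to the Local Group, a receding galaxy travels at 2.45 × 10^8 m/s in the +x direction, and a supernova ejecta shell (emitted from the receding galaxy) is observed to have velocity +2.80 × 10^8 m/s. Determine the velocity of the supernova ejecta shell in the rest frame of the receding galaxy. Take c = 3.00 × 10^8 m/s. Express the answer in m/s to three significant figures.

+1.47 × 10^8 m/s

v = 0.817c, u = 0.933c.
Invert the composition law: u' = (u − v)/(1 − uv/c²).
u' = (0.933 − 0.817) / (1 − (0.933)(0.817)) = 0.1167/0.2378 = 0.4907.
u' = 0.4907 × 3.00 × 10^8 m/s.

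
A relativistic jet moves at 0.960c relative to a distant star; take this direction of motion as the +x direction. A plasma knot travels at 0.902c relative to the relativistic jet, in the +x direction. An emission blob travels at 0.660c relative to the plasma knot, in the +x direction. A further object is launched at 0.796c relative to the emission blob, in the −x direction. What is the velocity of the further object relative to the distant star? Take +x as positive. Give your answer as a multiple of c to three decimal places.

Apply u = (u' + v)/(1 + u'v/c²) successively, working outward toward the distant star.
Start: velocity of the relativistic jet relative to the distant star = 0.9600c.
Compose with the plasma knot (u' = 0.902 in the relativistic jet frame): u_1 = (0.902 + 0.960) / (1 + 0.902·0.960) = 1.8620/1.8659 = 0.9979.
Compose with the emission blob (u' = 0.660 in the plasma knot frame): u_2 = (0.660 + 0.998) / (1 + 0.660·0.998) = 1.6579/1.6586 = 0.9996.
Compose with the further object (u' = -0.796 in the emission blob frame): u_3 = (-0.796 + 1.000) / (1 + (-0.796)·1.000) = 0.2036/0.2043 = 0.9962.

+0.996c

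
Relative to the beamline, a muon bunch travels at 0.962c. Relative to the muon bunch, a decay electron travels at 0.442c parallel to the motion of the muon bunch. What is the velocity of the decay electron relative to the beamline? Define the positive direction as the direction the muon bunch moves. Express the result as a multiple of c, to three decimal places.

0.985c

With v = 0.962 and u' = 0.442 (in units of c),
u = (u' + v)/(1 + u'v/c²):
u = (0.442 + 0.962) / (1 + 0.442·0.962) = 1.4040/1.4252 = 0.9851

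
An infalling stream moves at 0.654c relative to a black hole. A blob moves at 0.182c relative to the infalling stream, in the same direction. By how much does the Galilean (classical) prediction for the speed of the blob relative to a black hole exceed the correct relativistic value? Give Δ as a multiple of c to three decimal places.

Δ = 0.089c

Galilean: u_cl = 0.182 + 0.654 = 0.8360.
Relativistic: u_rel = (0.182 + 0.654) / (1 + 0.182·0.654) = 0.8360/1.1190 = 0.7471.
Δ = 0.8360 − 0.7471 = 0.0889.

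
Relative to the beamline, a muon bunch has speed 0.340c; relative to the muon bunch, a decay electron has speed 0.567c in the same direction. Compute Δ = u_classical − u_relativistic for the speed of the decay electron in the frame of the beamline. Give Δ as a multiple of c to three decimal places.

Galilean: u_cl = 0.567 + 0.340 = 0.9070.
Relativistic: u_rel = (0.567 + 0.340) / (1 + 0.567·0.340) = 0.9070/1.1928 = 0.7604.
Δ = 0.9070 − 0.7604 = 0.1466.

Δ = 0.147c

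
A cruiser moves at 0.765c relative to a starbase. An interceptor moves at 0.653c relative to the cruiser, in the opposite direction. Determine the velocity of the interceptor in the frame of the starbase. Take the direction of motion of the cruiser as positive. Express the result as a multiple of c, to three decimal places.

With v = 0.765 and u' = -0.653 (in units of c),
u = (u' + v)/(1 + u'v/c²):
u = (-0.653 + 0.765) / (1 + (-0.653)·0.765) = 0.1120/0.5005 = 0.2238

+0.224c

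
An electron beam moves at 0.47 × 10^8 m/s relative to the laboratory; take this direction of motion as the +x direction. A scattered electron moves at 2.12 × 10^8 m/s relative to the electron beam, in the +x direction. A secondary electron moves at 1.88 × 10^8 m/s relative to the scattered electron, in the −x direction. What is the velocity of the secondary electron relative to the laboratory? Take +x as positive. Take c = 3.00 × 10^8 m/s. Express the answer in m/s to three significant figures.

Apply u = (u' + v)/(1 + u'v/c²) successively, working outward toward the laboratory.
(Dividing each given speed by c = 3.00 × 10^8 m/s to work in units of c.)
Start: velocity of the electron beam relative to the laboratory = 0.1567c.
Compose with the scattered electron (u' = 0.707 in the electron beam frame): u_1 = (0.707 + 0.157) / (1 + 0.707·0.157) = 0.8633/1.1107 = 0.7773.
Compose with the secondary electron (u' = -0.627 in the scattered electron frame): u_2 = (-0.627 + 0.777) / (1 + (-0.627)·0.777) = 0.1506/0.5129 = 0.2936.
So u = 0.2936 × 3.00 × 10^8 m/s.

+8.81 × 10^7 m/s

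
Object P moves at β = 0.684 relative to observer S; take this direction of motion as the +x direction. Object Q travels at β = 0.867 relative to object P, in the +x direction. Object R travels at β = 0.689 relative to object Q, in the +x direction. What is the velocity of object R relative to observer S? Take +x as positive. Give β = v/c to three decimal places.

β = 0.995

Apply u = (u' + v)/(1 + u'v/c²) successively, working outward toward observer S.
Start: velocity of object P relative to observer S = 0.6840c.
Compose with object Q (u' = 0.867 in object P frame): u_1 = (0.867 + 0.684) / (1 + 0.867·0.684) = 1.5510/1.5930 = 0.9736.
Compose with object R (u' = 0.689 in object Q frame): u_2 = (0.689 + 0.974) / (1 + 0.689·0.974) = 1.6626/1.6708 = 0.9951.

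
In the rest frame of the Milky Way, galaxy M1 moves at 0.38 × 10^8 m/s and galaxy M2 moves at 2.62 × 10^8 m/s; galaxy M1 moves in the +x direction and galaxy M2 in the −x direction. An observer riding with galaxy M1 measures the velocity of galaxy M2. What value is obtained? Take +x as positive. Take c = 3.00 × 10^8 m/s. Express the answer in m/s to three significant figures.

-2.70 × 10^8 m/s

β_A = 0.127, β_B = -0.873 (dividing each by c = 3.00 × 10^8 m/s).
Transform to A's frame with the inverse velocity-addition law: u' = (u − v)/(1 − uv/c²), taking u = β_B and v = β_A.
u' = (-0.873 − 0.127) / (1 − (0.127)(-0.873)) = -1.0000/1.1106 = -0.9004.
u' = -0.9004 × 3.00 × 10^8 m/s.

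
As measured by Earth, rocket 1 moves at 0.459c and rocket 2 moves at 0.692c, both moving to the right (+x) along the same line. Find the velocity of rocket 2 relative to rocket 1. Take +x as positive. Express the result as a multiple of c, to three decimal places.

β_A = 0.459, β_B = 0.692.
Transform to A's frame with the inverse velocity-addition law: u' = (u − v)/(1 − uv/c²), taking u = β_B and v = β_A.
u' = (0.692 − 0.459) / (1 − (0.459)(0.692)) = 0.2330/0.6824 = 0.3415.

+0.341c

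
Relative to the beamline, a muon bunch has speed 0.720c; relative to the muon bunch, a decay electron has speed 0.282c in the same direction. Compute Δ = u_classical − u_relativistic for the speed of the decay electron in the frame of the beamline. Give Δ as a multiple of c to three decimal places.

Galilean: u_cl = 0.282 + 0.720 = 1.0020.
Relativistic: u_rel = (0.282 + 0.720) / (1 + 0.282·0.720) = 1.0020/1.2030 = 0.8329.
Δ = 1.0020 − 0.8329 = 0.1691.
(The classical prediction exceeds c; the relativistic result does not.)

Δ = 0.169c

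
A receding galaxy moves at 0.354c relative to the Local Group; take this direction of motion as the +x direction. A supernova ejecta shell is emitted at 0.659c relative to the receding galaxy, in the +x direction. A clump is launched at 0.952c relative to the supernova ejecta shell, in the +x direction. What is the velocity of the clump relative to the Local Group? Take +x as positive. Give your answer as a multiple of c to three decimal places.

0.995c

Apply u = (u' + v)/(1 + u'v/c²) successively, working outward toward the Local Group.
Start: velocity of the receding galaxy relative to the Local Group = 0.3540c.
Compose with the supernova ejecta shell (u' = 0.659 in the receding galaxy frame): u_1 = (0.659 + 0.354) / (1 + 0.659·0.354) = 1.0130/1.2333 = 0.8214.
Compose with the clump (u' = 0.952 in the supernova ejecta shell frame): u_2 = (0.952 + 0.821) / (1 + 0.952·0.821) = 1.7734/1.7820 = 0.9952.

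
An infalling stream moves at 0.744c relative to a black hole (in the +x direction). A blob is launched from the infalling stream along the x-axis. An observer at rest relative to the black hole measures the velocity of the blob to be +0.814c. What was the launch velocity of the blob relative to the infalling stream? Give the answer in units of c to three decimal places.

+0.177c

Invert the composition law: u' = (u − v)/(1 − uv/c²).
u' = (0.814 − 0.744) / (1 − (0.814)(0.744)) = 0.0700/0.3944 = 0.1775.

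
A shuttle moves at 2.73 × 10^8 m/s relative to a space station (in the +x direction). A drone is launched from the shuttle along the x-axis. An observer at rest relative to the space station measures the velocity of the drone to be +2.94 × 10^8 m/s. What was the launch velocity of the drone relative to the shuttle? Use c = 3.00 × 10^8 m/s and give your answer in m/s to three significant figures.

+1.94 × 10^8 m/s

v = 0.910c, u = 0.980c.
Invert the composition law: u' = (u − v)/(1 − uv/c²).
u' = (0.980 − 0.910) / (1 − (0.980)(0.910)) = 0.0700/0.1082 = 0.6470.
u' = 0.6470 × 3.00 × 10^8 m/s.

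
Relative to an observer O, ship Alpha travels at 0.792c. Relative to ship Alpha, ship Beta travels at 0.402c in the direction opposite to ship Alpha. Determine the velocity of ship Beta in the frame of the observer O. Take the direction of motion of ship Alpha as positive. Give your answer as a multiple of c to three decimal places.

+0.572c

With v = 0.792 and u' = -0.402 (in units of c),
u = (u' + v)/(1 + u'v/c²):
u = (-0.402 + 0.792) / (1 + (-0.402)·0.792) = 0.3900/0.6816 = 0.5722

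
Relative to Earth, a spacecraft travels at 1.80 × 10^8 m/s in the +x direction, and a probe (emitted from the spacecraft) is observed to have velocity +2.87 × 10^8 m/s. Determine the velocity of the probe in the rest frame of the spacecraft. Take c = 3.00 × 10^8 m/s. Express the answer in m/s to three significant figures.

v = 0.600c, u = 0.957c.
Invert the composition law: u' = (u − v)/(1 − uv/c²).
u' = (0.957 − 0.600) / (1 − (0.957)(0.600)) = 0.3567/0.4260 = 0.8372.
u' = 0.8372 × 3.00 × 10^8 m/s.

+2.51 × 10^8 m/s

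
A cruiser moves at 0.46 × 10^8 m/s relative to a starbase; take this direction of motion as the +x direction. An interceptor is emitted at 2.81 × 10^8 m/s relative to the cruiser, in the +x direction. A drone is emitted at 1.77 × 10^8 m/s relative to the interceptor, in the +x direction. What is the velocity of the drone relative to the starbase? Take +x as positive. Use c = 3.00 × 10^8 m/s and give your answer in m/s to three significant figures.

Apply u = (u' + v)/(1 + u'v/c²) successively, working outward toward the starbase.
(Dividing each given speed by c = 3.00 × 10^8 m/s to work in units of c.)
Start: velocity of the cruiser relative to the starbase = 0.1533c.
Compose with the interceptor (u' = 0.937 in the cruiser frame): u_1 = (0.937 + 0.153) / (1 + 0.937·0.153) = 1.0900/1.1436 = 0.9531.
Compose with the drone (u' = 0.590 in the interceptor frame): u_2 = (0.590 + 0.953) / (1 + 0.590·0.953) = 1.5431/1.5623 = 0.9877.
So u = 0.9877 × 3.00 × 10^8 m/s.

2.96 × 10^8 m/s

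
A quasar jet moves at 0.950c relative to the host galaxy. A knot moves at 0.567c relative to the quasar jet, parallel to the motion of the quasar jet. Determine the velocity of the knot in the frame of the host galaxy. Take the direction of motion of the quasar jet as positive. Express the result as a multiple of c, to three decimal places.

0.986c

With v = 0.950 and u' = 0.567 (in units of c),
u = (u' + v)/(1 + u'v/c²):
u = (0.567 + 0.950) / (1 + 0.567·0.950) = 1.5170/1.5387 = 0.9859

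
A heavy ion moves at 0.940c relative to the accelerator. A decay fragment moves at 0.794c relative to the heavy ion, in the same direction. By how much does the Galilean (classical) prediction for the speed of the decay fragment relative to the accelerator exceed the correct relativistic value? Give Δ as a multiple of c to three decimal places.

Galilean: u_cl = 0.794 + 0.940 = 1.7340.
Relativistic: u_rel = (0.794 + 0.940) / (1 + 0.794·0.940) = 1.7340/1.7464 = 0.9929.
Δ = 1.7340 − 0.9929 = 0.7411.
(The classical prediction exceeds c; the relativistic result does not.)

Δ = 0.741c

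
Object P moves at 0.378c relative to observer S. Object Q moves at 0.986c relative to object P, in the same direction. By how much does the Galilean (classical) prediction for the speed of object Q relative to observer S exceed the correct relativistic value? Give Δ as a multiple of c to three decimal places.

Δ = 0.370c

Galilean: u_cl = 0.986 + 0.378 = 1.3640.
Relativistic: u_rel = (0.986 + 0.378) / (1 + 0.986·0.378) = 1.3640/1.3727 = 0.9937.
Δ = 1.3640 − 0.9937 = 0.3703.
(The classical prediction exceeds c; the relativistic result does not.)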